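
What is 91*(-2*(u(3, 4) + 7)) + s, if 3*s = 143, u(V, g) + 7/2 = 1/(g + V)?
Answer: -1846/3 ≈ -615.33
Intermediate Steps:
u(V, g) = -7/2 + 1/(V + g) (u(V, g) = -7/2 + 1/(g + V) = -7/2 + 1/(V + g))
s = 143/3 (s = (1/3)*143 = 143/3 ≈ 47.667)
91*(-2*(u(3, 4) + 7)) + s = 91*(-2*((2 - 7*3 - 7*4)/(2*(3 + 4)) + 7)) + 143/3 = 91*(-2*((1/2)*(2 - 21 - 28)/7 + 7)) + 143/3 = 91*(-2*((1/2)*(1/7)*(-47) + 7)) + 143/3 = 91*(-2*(-47/14 + 7)) + 143/3 = 91*(-2*51/14) + 143/3 = 91*(-51/7) + 143/3 = -663 + 143/3 = -1846/3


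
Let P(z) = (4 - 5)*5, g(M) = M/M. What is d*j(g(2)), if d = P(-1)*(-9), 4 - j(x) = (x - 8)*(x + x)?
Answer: 810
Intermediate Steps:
g(M) = 1
P(z) = -5 (P(z) = -1*5 = -5)
j(x) = 4 - 2*x*(-8 + x) (j(x) = 4 - (x - 8)*(x + x) = 4 - (-8 + x)*2*x = 4 - 2*x*(-8 + x))
d = 45 (d = -5*(-9) = 45)
d*j(g(2)) = 45*(4 - 2*1**2 + 16*1) = 45*(4 - 2*1 + 16) = 45*(4 - 2 + 16) = 45*18 = 810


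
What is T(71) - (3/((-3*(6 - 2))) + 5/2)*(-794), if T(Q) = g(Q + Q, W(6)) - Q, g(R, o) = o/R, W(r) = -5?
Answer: 121798/71 ≈ 1715.5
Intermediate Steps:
T(Q) = -Q - 5/(2*Q) (T(Q) = -5/(Q + Q) - Q = -5*1/(2*Q) - Q = -5/(2*Q) - Q = -Q - 5/(2*Q))
T(71) - (3/((-3*(6 - 2))) + 5/2)*(-794) = (-1*71 - 5/2/71) - (3/((-3*(6 - 2))) + 5/2)*(-794) = (-71 - 5/2*1/71) - (3/((-3*4)) + 5*(½))*(-794) = (-71 - 5/142) - (3/(-12) + 5/2)*(-794) = -10087/142 - (3*(-1/12) + 5/2)*(-794) = -10087/142 - (-¼ + 5/2)*(-794) = -10087/142 - 9*(-794)/4 = -10087/142 - 1*(-3573/2) = -10087/142 + 3573/2 = 121798/71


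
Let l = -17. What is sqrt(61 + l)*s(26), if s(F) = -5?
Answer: -10*sqrt(11) ≈ -33.166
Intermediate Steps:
sqrt(61 + l)*s(26) = sqrt(61 - 17)*(-5) = sqrt(44)*(-5) = (2*sqrt(11))*(-5) = -10*sqrt(11)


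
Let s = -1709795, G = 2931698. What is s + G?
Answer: 1221903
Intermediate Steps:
s + G = -1709795 + 2931698 = 1221903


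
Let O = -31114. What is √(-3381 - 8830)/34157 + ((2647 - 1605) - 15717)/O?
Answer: 14675/31114 + I*√12211/34157 ≈ 0.47165 + 0.0032352*I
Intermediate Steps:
√(-3381 - 8830)/34157 + ((2647 - 1605) - 15717)/O = √(-3381 - 8830)/34157 + ((2647 - 1605) - 15717)/(-31114) = √(-12211)*(1/34157) + (1042 - 15717)*(-1/31114) = (I*√12211)*(1/34157) - 14675*(-1/31114) = I*√12211/34157 + 14675/31114 = 14675/31114 + I*√12211/34157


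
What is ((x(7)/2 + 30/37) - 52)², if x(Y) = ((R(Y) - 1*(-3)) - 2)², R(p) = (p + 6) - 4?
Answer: 1936/1369 ≈ 1.4142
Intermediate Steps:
R(p) = 2 + p (R(p) = (6 + p) - 4 = 2 + p)
x(Y) = (3 + Y)² (x(Y) = (((2 + Y) - 1*(-3)) - 2)² = (((2 + Y) + 3) - 2)² = ((5 + Y) - 2)² = (3 + Y)²)
((x(7)/2 + 30/37) - 52)² = (((3 + 7)²/2 + 30/37) - 52)² = ((10²*(½) + 30*(1/37)) - 52)² = ((100*(½) + 30/37) - 52)² = ((50 + 30/37) - 52)² = (1880/37 - 52)² = (-44/37)² = 1936/1369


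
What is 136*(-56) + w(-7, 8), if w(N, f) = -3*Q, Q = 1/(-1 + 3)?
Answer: -15235/2 ≈ -7617.5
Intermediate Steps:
Q = ½ (Q = 1/2 = ½ ≈ 0.50000)
w(N, f) = -3/2 (w(N, f) = -3*½ = -3/2)
136*(-56) + w(-7, 8) = 136*(-56) - 3/2 = -7616 - 3/2 = -15235/2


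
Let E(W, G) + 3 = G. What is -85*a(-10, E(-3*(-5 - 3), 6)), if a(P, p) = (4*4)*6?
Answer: -8160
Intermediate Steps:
E(W, G) = -3 + G
a(P, p) = 96 (a(P, p) = 16*6 = 96)
-85*a(-10, E(-3*(-5 - 3), 6)) = -85*96 = -8160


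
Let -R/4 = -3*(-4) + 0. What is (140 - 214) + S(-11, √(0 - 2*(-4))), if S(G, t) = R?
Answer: -122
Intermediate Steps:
R = -48 (R = -4*(-3*(-4) + 0) = -4*(12 + 0) = -4*12 = -48)
S(G, t) = -48
(140 - 214) + S(-11, √(0 - 2*(-4))) = (140 - 214) - 48 = -74 - 48 = -122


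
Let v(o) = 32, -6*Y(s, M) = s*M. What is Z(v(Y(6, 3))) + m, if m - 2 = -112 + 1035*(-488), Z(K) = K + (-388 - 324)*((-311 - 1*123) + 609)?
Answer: -629758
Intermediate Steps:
Y(s, M) = -M*s/6 (Y(s, M) = -s*M/6 = -M*s/6)
Z(K) = -124600 + K (Z(K) = K - 712*((-311 - 123) + 609) = K - 712*(-434 + 609) = K - 712*175 = K - 124600 = -124600 + K)
m = -505190 (m = 2 + (-112 + 1035*(-488)) = 2 + (-112 - 505080) = 2 - 505192 = -505190)
Z(v(Y(6, 3))) + m = (-124600 + 32) - 505190 = -124568 - 505190 = -629758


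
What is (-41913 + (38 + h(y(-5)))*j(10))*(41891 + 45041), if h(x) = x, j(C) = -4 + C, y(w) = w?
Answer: -3626368380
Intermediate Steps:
(-41913 + (38 + h(y(-5)))*j(10))*(41891 + 45041) = (-41913 + (38 - 5)*(-4 + 10))*(41891 + 45041) = (-41913 + 33*6)*86932 = (-41913 + 198)*86932 = -41715*86932 = -3626368380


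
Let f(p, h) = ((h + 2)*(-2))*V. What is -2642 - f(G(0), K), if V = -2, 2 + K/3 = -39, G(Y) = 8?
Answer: -2158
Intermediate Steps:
K = -123 (K = -6 + 3*(-39) = -6 - 117 = -123)
f(p, h) = 8 + 4*h (f(p, h) = ((h + 2)*(-2))*(-2) = ((2 + h)*(-2))*(-2) = (-4 - 2*h)*(-2) = 8 + 4*h)
-2642 - f(G(0), K) = -2642 - (8 + 4*(-123)) = -2642 - (8 - 492) = -2642 - 1*(-484) = -2642 + 484 = -2158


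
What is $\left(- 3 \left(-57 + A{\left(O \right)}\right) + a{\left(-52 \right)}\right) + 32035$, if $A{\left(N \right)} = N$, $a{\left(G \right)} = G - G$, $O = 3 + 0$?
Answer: $32197$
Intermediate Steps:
$O = 3$
$a{\left(G \right)} = 0$
$\left(- 3 \left(-57 + A{\left(O \right)}\right) + a{\left(-52 \right)}\right) + 32035 = \left(- 3 \left(-57 + 3\right) + 0\right) + 32035 = \left(\left(-3\right) \left(-54\right) + 0\right) + 32035 = \left(162 + 0\right) + 32035 = 162 + 32035 = 32197$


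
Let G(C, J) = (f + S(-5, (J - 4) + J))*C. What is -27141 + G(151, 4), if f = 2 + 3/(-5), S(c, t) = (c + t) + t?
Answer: -132383/5 ≈ -26477.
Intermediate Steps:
S(c, t) = c + 2*t
f = 7/5 (f = 2 + 3*(-⅕) = 2 - ⅗ = 7/5 ≈ 1.4000)
G(C, J) = C*(-58/5 + 4*J) (G(C, J) = (7/5 + (-5 + 2*((J - 4) + J)))*C = (7/5 + (-5 + 2*((-4 + J) + J)))*C = (7/5 + (-5 + 2*(-4 + 2*J)))*C = (7/5 + (-5 + (-8 + 4*J)))*C = (7/5 + (-13 + 4*J))*C = (-58/5 + 4*J)*C = C*(-58/5 + 4*J))
-27141 + G(151, 4) = -27141 + (⅖)*151*(-29 + 10*4) = -27141 + (⅖)*151*(-29 + 40) = -27141 + (⅖)*151*11 = -27141 + 3322/5 = -132383/5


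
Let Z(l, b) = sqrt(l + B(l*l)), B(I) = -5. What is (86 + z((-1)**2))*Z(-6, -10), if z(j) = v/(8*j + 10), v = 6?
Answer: 259*I*sqrt(11)/3 ≈ 286.34*I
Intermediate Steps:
z(j) = 6/(10 + 8*j) (z(j) = 6/(8*j + 10) = 6/(10 + 8*j))
Z(l, b) = sqrt(-5 + l) (Z(l, b) = sqrt(l - 5) = sqrt(-5 + l))
(86 + z((-1)**2))*Z(-6, -10) = (86 + 3/(5 + 4*(-1)**2))*sqrt(-5 - 6) = (86 + 3/(5 + 4*1))*sqrt(-11) = (86 + 3/(5 + 4))*(I*sqrt(11)) = (86 + 3/9)*(I*sqrt(11)) = (86 + 3*(1/9))*(I*sqrt(11)) = (86 + 1/3)*(I*sqrt(11)) = 259*(I*sqrt(11))/3 = 259*I*sqrt(11)/3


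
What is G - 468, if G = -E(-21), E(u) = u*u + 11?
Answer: -920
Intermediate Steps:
E(u) = 11 + u² (E(u) = u² + 11 = 11 + u²)
G = -452 (G = -(11 + (-21)²) = -(11 + 441) = -1*452 = -452)
G - 468 = -452 - 468 = -920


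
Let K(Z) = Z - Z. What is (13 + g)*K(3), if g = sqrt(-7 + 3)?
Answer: 0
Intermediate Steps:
K(Z) = 0
g = 2*I (g = sqrt(-4) = 2*I ≈ 2.0*I)
(13 + g)*K(3) = (13 + 2*I)*0 = 0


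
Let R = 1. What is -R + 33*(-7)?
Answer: -232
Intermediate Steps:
-R + 33*(-7) = -1*1 + 33*(-7) = -1 - 231 = -232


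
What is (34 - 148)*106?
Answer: -12084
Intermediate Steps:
(34 - 148)*106 = -114*106 = -12084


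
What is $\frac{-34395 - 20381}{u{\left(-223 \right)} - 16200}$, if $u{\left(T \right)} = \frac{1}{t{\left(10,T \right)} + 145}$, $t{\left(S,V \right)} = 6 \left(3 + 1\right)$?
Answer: $\frac{9257144}{2737799} \approx 3.3812$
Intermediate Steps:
$t{\left(S,V \right)} = 24$ ($t{\left(S,V \right)} = 6 \cdot 4 = 24$)
$u{\left(T \right)} = \frac{1}{169}$ ($u{\left(T \right)} = \frac{1}{24 + 145} = \frac{1}{169}$)
$\frac{-34395 - 20381}{u{\left(-223 \right)} - 16200} = \frac{-34395 - 20381}{\frac{1}{169} - 16200} = - \frac{54776}{\frac{1}{169} - 16200} = - \frac{54776}{- \frac{2737799}{169}} = \left(-54776\right) \left(- \frac{169}{2737799}\right) = \frac{9257144}{2737799}$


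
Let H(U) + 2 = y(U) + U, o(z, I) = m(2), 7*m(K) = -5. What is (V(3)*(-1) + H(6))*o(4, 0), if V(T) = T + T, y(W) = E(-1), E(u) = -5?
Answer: 5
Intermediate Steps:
y(W) = -5
m(K) = -5/7 (m(K) = (⅐)*(-5) = -5/7)
o(z, I) = -5/7
H(U) = -7 + U (H(U) = -2 + (-5 + U) = -7 + U)
V(T) = 2*T
(V(3)*(-1) + H(6))*o(4, 0) = ((2*3)*(-1) + (-7 + 6))*(-5/7) = (6*(-1) - 1)*(-5/7) = (-6 - 1)*(-5/7) = -7*(-5/7) = 5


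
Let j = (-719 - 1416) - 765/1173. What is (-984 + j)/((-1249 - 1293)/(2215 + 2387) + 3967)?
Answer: -41275338/52479077 ≈ -0.78651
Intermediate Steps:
j = -49120/23 (j = -2135 - 765*1/1173 = -2135 - 15/23 = -49120/23 ≈ -2135.7)
(-984 + j)/((-1249 - 1293)/(2215 + 2387) + 3967) = (-984 - 49120/23)/((-1249 - 1293)/(2215 + 2387) + 3967) = -71752/(23*(-2542/4602 + 3967)) = -71752/(23*(-2542*1/4602 + 3967)) = -71752/(23*(-1271/2301 + 3967)) = -71752/(23*9126796/2301) = -71752/23*2301/9126796 = -41275338/52479077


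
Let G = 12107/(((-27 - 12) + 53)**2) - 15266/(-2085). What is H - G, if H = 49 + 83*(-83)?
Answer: -2823469631/408660 ≈ -6909.1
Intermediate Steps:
G = 28235231/408660 (G = 12107/((-39 + 53)**2) - 15266*(-1/2085) = 12107/(14**2) + 15266/2085 = 12107/196 + 15266/2085 = 28235231/408660 ≈ 69.092)
H = -6840 (H = 49 - 6889 = -6840)
H - G = -6840 - 1*28235231/408660 = -6840 - 28235231/408660 = -2823469631/408660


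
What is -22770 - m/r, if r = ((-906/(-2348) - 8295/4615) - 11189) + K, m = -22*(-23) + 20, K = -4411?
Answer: -384942691434538/16905720747 ≈ -22770.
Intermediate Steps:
m = 526 (m = 506 + 20 = 526)
r = -16905720747/1083602 (r = ((-906/(-2348) - 8295/4615) - 11189) - 4411 = ((-906*(-1/2348) - 8295*1/4615) - 11189) - 4411 = ((453/1174 - 1659/923) - 11189) - 4411 = (-1529547/1083602 - 11189) - 4411 = -12125952325/1083602 - 4411 = -16905720747/1083602 ≈ -15601.)
-22770 - m/r = -22770 - 526/(-16905720747/1083602) = -22770 - 526*(-1083602)/16905720747 = -22770 - 1*(-569974652/16905720747) = -22770 + 569974652/16905720747 = -384942691434538/16905720747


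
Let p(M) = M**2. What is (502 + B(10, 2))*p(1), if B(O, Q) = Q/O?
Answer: 2511/5 ≈ 502.20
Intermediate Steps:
(502 + B(10, 2))*p(1) = (502 + 2/10)*1**2 = (502 + 2*(1/10))*1 = (502 + 1/5)*1 = (2511/5)*1 = 2511/5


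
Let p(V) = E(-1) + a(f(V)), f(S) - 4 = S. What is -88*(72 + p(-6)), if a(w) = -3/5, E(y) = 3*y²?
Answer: -32736/5 ≈ -6547.2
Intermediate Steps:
f(S) = 4 + S
a(w) = -⅗ (a(w) = -3*⅕ = -⅗)
p(V) = 12/5 (p(V) = 3*(-1)² - ⅗ = 3*1 - ⅗ = 3 - ⅗ = 12/5)
-88*(72 + p(-6)) = -88*(72 + 12/5) = -88*372/5 = -32736/5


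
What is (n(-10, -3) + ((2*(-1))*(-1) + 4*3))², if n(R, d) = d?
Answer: 121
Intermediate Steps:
(n(-10, -3) + ((2*(-1))*(-1) + 4*3))² = (-3 + ((2*(-1))*(-1) + 4*3))² = (-3 + (-2*(-1) + 12))² = (-3 + (2 + 12))² = (-3 + 14)² = 11² = 121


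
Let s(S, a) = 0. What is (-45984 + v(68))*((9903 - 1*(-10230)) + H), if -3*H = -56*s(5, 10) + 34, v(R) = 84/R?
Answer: -15729247685/17 ≈ -9.2525e+8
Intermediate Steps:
H = -34/3 (H = -(-56*0 + 34)/3 = -(0 + 34)/3 = -1/3*34 = -34/3 ≈ -11.333)
(-45984 + v(68))*((9903 - 1*(-10230)) + H) = (-45984 + 84/68)*((9903 - 1*(-10230)) - 34/3) = (-45984 + 84*(1/68))*((9903 + 10230) - 34/3) = (-45984 + 21/17)*(20133 - 34/3) = -781707/17*60365/3 = -15729247685/17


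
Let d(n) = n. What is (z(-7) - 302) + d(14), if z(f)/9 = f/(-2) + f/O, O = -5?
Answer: -2439/10 ≈ -243.90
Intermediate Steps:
z(f) = -63*f/10 (z(f) = 9*(f/(-2) + f/(-5)) = 9*(f*(-1/2) + f*(-1/5)) = 9*(-f/2 - f/5) = 9*(-7*f/10) = -63*f/10)
(z(-7) - 302) + d(14) = (-63/10*(-7) - 302) + 14 = (441/10 - 302) + 14 = -2579/10 + 14 = -2439/10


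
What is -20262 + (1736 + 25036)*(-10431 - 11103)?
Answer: -576528510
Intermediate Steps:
-20262 + (1736 + 25036)*(-10431 - 11103) = -20262 + 26772*(-21534) = -20262 - 576508248 = -576528510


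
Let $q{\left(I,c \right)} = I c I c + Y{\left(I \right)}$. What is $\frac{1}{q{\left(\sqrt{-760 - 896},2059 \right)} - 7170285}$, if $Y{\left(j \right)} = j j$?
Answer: $- \frac{1}{7027752477} \approx -1.4229 \cdot 10^{-10}$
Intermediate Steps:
$Y{\left(j \right)} = j^{2}$
$q{\left(I,c \right)} = I^{2} + I^{2} c^{2}$ ($q{\left(I,c \right)} = I c I c + I^{2} = c I^{2} c + I^{2} = I^{2} c^{2} + I^{2} = I^{2} + I^{2} c^{2}$)
$\frac{1}{q{\left(\sqrt{-760 - 896},2059 \right)} - 7170285} = \frac{1}{\left(\sqrt{-760 - 896}\right)^{2} \left(1 + 2059^{2}\right) - 7170285} = \frac{1}{\left(\sqrt{-760 - 896}\right)^{2} \left(1 + 4239481\right) - 7170285} = \frac{1}{\left(\sqrt{-1656}\right)^{2} \cdot 4239482 - 7170285} = \frac{1}{\left(6 i \sqrt{46}\right)^{2} \cdot 4239482 - 7170285} = \frac{1}{\left(-1656\right) 4239482 - 7170285} = \frac{1}{-7020582192 - 7170285} = \frac{1}{-7027752477} = - \frac{1}{7027752477}$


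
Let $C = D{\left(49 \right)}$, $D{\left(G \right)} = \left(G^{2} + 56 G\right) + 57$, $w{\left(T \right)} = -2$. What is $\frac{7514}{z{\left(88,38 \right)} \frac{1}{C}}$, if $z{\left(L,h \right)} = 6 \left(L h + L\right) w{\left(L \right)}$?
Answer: $- \frac{83521}{88} \approx -949.1$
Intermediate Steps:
$D{\left(G \right)} = 57 + G^{2} + 56 G$
$z{\left(L,h \right)} = - 12 L - 12 L h$ ($z{\left(L,h \right)} = 6 \left(L h + L\right) \left(-2\right) = 6 \left(L + L h\right) \left(-2\right) = \left(6 L + 6 L h\right) \left(-2\right) = - 12 L - 12 L h$)
$C = 5202$ ($C = 57 + 49^{2} + 56 \cdot 49 = 57 + 2401 + 2744 = 5202$)
$\frac{7514}{z{\left(88,38 \right)} \frac{1}{C}} = \frac{7514}{\left(-12\right) 88 \left(1 + 38\right) \frac{1}{5202}} = \frac{7514}{\left(-12\right) 88 \cdot 39 \cdot \frac{1}{5202}} = \frac{7514}{\left(-41184\right) \frac{1}{5202}} = \frac{7514}{- \frac{2288}{289}} = 7514 \left(- \frac{289}{2288}\right) = - \frac{83521}{88}$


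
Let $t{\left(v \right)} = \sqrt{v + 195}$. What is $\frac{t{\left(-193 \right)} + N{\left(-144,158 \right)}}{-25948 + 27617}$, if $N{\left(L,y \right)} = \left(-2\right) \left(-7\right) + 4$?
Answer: $\frac{18}{1669} + \frac{\sqrt{2}}{1669} \approx 0.011632$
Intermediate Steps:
$N{\left(L,y \right)} = 18$ ($N{\left(L,y \right)} = 14 + 4 = 18$)
$t{\left(v \right)} = \sqrt{195 + v}$
$\frac{t{\left(-193 \right)} + N{\left(-144,158 \right)}}{-25948 + 27617} = \frac{\sqrt{195 - 193} + 18}{-25948 + 27617} = \frac{\sqrt{2} + 18}{1669} = \left(18 + \sqrt{2}\right) \frac{1}{1669} = \frac{18}{1669} + \frac{\sqrt{2}}{1669}$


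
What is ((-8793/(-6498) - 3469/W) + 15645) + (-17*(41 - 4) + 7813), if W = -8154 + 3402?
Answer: 39166083949/1715472 ≈ 22831.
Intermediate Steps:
W = -4752
((-8793/(-6498) - 3469/W) + 15645) + (-17*(41 - 4) + 7813) = ((-8793/(-6498) - 3469/(-4752)) + 15645) + (-17*(41 - 4) + 7813) = ((-8793*(-1/6498) - 3469*(-1/4752)) + 15645) + (-17*37 + 7813) = ((977/722 + 3469/4752) + 15645) + (-629 + 7813) = (3573661/1715472 + 15645) + 7184 = 26842133101/1715472 + 7184 = 39166083949/1715472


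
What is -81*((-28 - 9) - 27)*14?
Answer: 72576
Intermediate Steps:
-81*((-28 - 9) - 27)*14 = -81*(-37 - 27)*14 = -81*(-64)*14 = 5184*14 = 72576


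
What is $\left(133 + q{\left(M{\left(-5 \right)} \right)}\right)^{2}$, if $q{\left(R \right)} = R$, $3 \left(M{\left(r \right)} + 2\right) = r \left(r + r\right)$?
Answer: $\frac{196249}{9} \approx 21805.0$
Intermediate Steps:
$M{\left(r \right)} = -2 + \frac{2 r^{2}}{3}$ ($M{\left(r \right)} = -2 + \frac{r \left(r + r\right)}{3} = -2 + \frac{r 2 r}{3} = -2 + \frac{2 r^{2}}{3}$)
$\left(133 + q{\left(M{\left(-5 \right)} \right)}\right)^{2} = \left(133 - \left(2 - \frac{2 \left(-5\right)^{2}}{3}\right)\right)^{2} = \left(133 + \left(-2 + \frac{2}{3} \cdot 25\right)\right)^{2} = \left(133 + \left(-2 + \frac{50}{3}\right)\right)^{2} = \left(133 + \frac{44}{3}\right)^{2} = \left(\frac{443}{3}\right)^{2} = \frac{196249}{9}$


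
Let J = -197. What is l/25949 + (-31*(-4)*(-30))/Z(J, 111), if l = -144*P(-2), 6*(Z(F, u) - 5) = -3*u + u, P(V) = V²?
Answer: 12063981/103796 ≈ 116.23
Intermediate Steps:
Z(F, u) = 5 - u/3 (Z(F, u) = 5 + (-3*u + u)/6 = 5 + (-2*u)/6 = 5 - u/3)
l = -576 (l = -144*(-2)² = -144*4 = -576)
l/25949 + (-31*(-4)*(-30))/Z(J, 111) = -576/25949 + (-31*(-4)*(-30))/(5 - ⅓*111) = -576*1/25949 + (124*(-30))/(5 - 37) = -576/25949 - 3720/(-32) = -576/25949 - 3720*(-1/32) = -576/25949 + 465/4 = 12063981/103796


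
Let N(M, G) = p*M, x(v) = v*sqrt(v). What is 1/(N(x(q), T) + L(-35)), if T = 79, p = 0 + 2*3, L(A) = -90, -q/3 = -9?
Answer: 5/38916 + 3*sqrt(3)/4324 ≈ 0.0013302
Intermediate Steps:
q = 27 (q = -3*(-9) = 27)
p = 6 (p = 0 + 6 = 6)
x(v) = v**(3/2)
N(M, G) = 6*M
1/(N(x(q), T) + L(-35)) = 1/(6*27**(3/2) - 90) = 1/(6*(81*sqrt(3)) - 90) = 1/(486*sqrt(3) - 90) = 1/(-90 + 486*sqrt(3))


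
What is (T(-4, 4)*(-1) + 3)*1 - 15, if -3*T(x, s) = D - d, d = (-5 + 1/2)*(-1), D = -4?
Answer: -89/6 ≈ -14.833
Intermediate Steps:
d = 9/2 (d = (-5 + ½)*(-1) = -9/2*(-1) = 9/2 ≈ 4.5000)
T(x, s) = 17/6 (T(x, s) = -(-4 - 1*9/2)/3 = -(-4 - 9/2)/3 = -⅓*(-17/2) = 17/6)
(T(-4, 4)*(-1) + 3)*1 - 15 = ((17/6)*(-1) + 3)*1 - 15 = (-17/6 + 3)*1 - 15 = (⅙)*1 - 15 = ⅙ - 15 = -89/6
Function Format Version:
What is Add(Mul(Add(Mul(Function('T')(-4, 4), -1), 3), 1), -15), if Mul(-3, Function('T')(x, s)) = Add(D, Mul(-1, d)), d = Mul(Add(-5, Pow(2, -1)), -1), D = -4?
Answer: Rational(-89, 6) ≈ -14.833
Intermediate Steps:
d = Rational(9, 2) (d = Mul(Add(-5, Rational(1, 2)), -1) = Mul(Rational(-9, 2), -1) = Rational(9, 2) ≈ 4.5000)
Function('T')(x, s) = Rational(17, 6) (Function('T')(x, s) = Mul(Rational(-1, 3), Add(-4, Mul(-1, Rational(9, 2)))) = Mul(Rational(-1, 3), Add(-4, Rational(-9, 2))) = Mul(Rational(-1, 3), Rational(-17, 2)) = Rational(17, 6))
Add(Mul(Add(Mul(Function('T')(-4, 4), -1), 3), 1), -15) = Add(Mul(Add(Mul(Rational(17, 6), -1), 3), 1), -15) = Add(Mul(Add(Rational(-17, 6), 3), 1), -15) = Add(Mul(Rational(1, 6), 1), -15) = Add(Rational(1, 6), -15) = Rational(-89, 6)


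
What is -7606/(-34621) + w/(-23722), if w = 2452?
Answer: 47769420/410639681 ≈ 0.11633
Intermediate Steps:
-7606/(-34621) + w/(-23722) = -7606/(-34621) + 2452/(-23722) = -7606*(-1/34621) + 2452*(-1/23722) = 7606/34621 - 1226/11861 = 47769420/410639681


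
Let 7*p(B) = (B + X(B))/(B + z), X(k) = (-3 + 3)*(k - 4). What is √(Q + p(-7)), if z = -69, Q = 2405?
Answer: 3*√385871/38 ≈ 49.041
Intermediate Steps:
X(k) = 0 (X(k) = 0*(-4 + k) = 0)
p(B) = B/(7*(-69 + B)) (p(B) = ((B + 0)/(B - 69))/7 = (B/(-69 + B))/7 = B/(7*(-69 + B)))
√(Q + p(-7)) = √(2405 + (⅐)*(-7)/(-69 - 7)) = √(2405 + (⅐)*(-7)/(-76)) = √(2405 + (⅐)*(-7)*(-1/76)) = √(2405 + 1/76) = √(182781/76) = 3*√385871/38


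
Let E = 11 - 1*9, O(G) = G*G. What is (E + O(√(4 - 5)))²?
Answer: 1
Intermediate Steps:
O(G) = G²
E = 2 (E = 11 - 9 = 2)
(E + O(√(4 - 5)))² = (2 + (√(4 - 5))²)² = (2 + (√(-1))²)² = (2 + I²)² = (2 - 1)² = 1² = 1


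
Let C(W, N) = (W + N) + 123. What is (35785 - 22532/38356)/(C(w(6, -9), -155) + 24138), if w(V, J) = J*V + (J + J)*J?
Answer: 3989962/2699861 ≈ 1.4778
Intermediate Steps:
w(V, J) = 2*J² + J*V (w(V, J) = J*V + (2*J)*J = J*V + 2*J² = 2*J² + J*V)
C(W, N) = 123 + N + W (C(W, N) = (N + W) + 123 = 123 + N + W)
(35785 - 22532/38356)/(C(w(6, -9), -155) + 24138) = (35785 - 22532/38356)/((123 - 155 - 9*(6 + 2*(-9))) + 24138) = (35785 - 22532*1/38356)/((123 - 155 - 9*(6 - 18)) + 24138) = (35785 - 131/223)/((123 - 155 - 9*(-12)) + 24138) = 7979924/(223*((123 - 155 + 108) + 24138)) = 7979924/(223*(76 + 24138)) = (7979924/223)/24214 = (7979924/223)*(1/24214) = 3989962/2699861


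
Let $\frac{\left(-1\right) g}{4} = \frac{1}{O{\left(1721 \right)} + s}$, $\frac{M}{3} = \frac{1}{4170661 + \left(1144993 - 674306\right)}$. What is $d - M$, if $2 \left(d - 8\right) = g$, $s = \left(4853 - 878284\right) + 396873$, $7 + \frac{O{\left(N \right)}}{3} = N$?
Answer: $\frac{182333891027}{22791726133} \approx 8.0$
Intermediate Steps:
$O{\left(N \right)} = -21 + 3 N$
$s = -476558$ ($s = \left(4853 - 878284\right) + 396873 = -873431 + 396873 = -476558$)
$M = \frac{1}{1547116}$ ($M = \frac{3}{4170661 + \left(1144993 - 674306\right)} = \frac{3}{4170661 + 470687} = \frac{3}{4641348} = 3 \cdot \frac{1}{4641348} = \frac{1}{1547116} \approx 6.4636 \cdot 10^{-7}$)
$g = \frac{1}{117854}$ ($g = - \frac{4}{\left(-21 + 3 \cdot 1721\right) - 476558} = - \frac{4}{\left(-21 + 5163\right) - 476558} = - \frac{4}{5142 - 476558} = - \frac{4}{-471416} = \left(-4\right) \left(- \frac{1}{471416}\right) = \frac{1}{117854} \approx 8.4851 \cdot 10^{-6}$)
$d = \frac{1885665}{235708}$ ($d = 8 + \frac{1}{2} \cdot \frac{1}{117854} = 8 + \frac{1}{235708} = \frac{1885665}{235708} \approx 8.0$)
$d - M = \frac{1885665}{235708} - \frac{1}{1547116} = \frac{182333891027}{22791726133}$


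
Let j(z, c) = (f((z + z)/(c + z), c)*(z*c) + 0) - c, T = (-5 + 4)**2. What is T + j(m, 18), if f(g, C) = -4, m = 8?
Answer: -593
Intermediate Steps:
T = 1 (T = (-1)**2 = 1)
j(z, c) = -c - 4*c*z (j(z, c) = (-4*z*c + 0) - c = (-4*c*z + 0) - c = -4*c*z - c = -c - 4*c*z)
T + j(m, 18) = 1 + 18*(-1 - 4*8) = 1 + 18*(-1 - 32) = 1 + 18*(-33) = 1 - 594 = -593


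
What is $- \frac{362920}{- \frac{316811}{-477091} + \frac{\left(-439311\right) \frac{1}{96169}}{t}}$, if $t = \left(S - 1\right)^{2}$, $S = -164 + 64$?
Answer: $- \frac{84929775910556281340}{155294163037279} \approx -5.469 \cdot 10^{5}$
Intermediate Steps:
$S = -100$
$t = 10201$ ($t = \left(-100 - 1\right)^{2} = \left(-101\right)^{2} = 10201$)
$- \frac{362920}{- \frac{316811}{-477091} + \frac{\left(-439311\right) \frac{1}{96169}}{t}} = - \frac{362920}{- \frac{316811}{-477091} + \frac{\left(-439311\right) \frac{1}{96169}}{10201}} = - \frac{362920}{\left(-316811\right) \left(- \frac{1}{477091}\right) + \left(-439311\right) \frac{1}{96169} \cdot \frac{1}{10201}} = - \frac{362920}{\frac{316811}{477091} - \frac{439311}{981019969}} = - \frac{362920}{\frac{310588326074558}{468035798030179}} = \left(-362920\right) \frac{468035798030179}{310588326074558} = - \frac{84929775910556281340}{155294163037279}$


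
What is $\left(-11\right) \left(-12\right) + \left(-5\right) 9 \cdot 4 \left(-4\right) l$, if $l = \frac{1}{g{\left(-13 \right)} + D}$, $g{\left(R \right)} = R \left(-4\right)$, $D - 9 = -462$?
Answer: $\frac{52212}{401} \approx 130.2$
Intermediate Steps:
$D = -453$ ($D = 9 - 462 = -453$)
$g{\left(R \right)} = - 4 R$
$l = - \frac{1}{401}$ ($l = \frac{1}{\left(-4\right) \left(-13\right) - 453} = \frac{1}{52 - 453} = \frac{1}{-401} = - \frac{1}{401} \approx -0.0024938$)
$\left(-11\right) \left(-12\right) + \left(-5\right) 9 \cdot 4 \left(-4\right) l = \left(-11\right) \left(-12\right) + \left(-5\right) 9 \cdot 4 \left(-4\right) \left(- \frac{1}{401}\right) = 132 + \left(-45\right) \left(-16\right) \left(- \frac{1}{401}\right) = 132 + 720 \left(- \frac{1}{401}\right) = 132 - \frac{720}{401} = \frac{52212}{401}$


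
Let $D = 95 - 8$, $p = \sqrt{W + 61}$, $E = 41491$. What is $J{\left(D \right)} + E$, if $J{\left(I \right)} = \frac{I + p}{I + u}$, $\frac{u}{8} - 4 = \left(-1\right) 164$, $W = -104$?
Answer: $\frac{49498676}{1193} - \frac{i \sqrt{43}}{1193} \approx 41491.0 - 0.0054966 i$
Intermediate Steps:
$u = -1280$ ($u = 32 + 8 \left(\left(-1\right) 164\right) = 32 + 8 \left(-164\right) = 32 - 1312 = -1280$)
$p = i \sqrt{43}$ ($p = \sqrt{-104 + 61} = \sqrt{-43} = i \sqrt{43} \approx 6.5574 i$)
$D = 87$ ($D = 95 - 8 = 87$)
$J{\left(I \right)} = \frac{I + i \sqrt{43}}{-1280 + I}$ ($J{\left(I \right)} = \frac{I + i \sqrt{43}}{I - 1280} = \frac{I + i \sqrt{43}}{-1280 + I}$)
$J{\left(D \right)} + E = \frac{87 + i \sqrt{43}}{-1280 + 87} + 41491 = \frac{87 + i \sqrt{43}}{-1193} + 41491 = - \frac{87 + i \sqrt{43}}{1193} + 41491 = \left(- \frac{87}{1193} - \frac{i \sqrt{43}}{1193}\right) + 41491 = \frac{49498676}{1193} - \frac{i \sqrt{43}}{1193}$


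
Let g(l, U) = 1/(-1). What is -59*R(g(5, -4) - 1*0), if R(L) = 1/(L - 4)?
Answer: 59/5 ≈ 11.800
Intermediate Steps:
g(l, U) = -1
R(L) = 1/(-4 + L)
-59*R(g(5, -4) - 1*0) = -59/(-4 + (-1 - 1*0)) = -59/(-4 + (-1 + 0)) = -59/(-4 - 1) = -59/(-5) = -59*(-⅕) = 59/5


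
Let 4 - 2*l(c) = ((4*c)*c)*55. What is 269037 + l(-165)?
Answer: -2725711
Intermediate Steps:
l(c) = 2 - 110*c**2 (l(c) = 2 - (4*c)*c*55/2 = 2 - 4*c**2*55/2 = 2 - 110*c**2)
269037 + l(-165) = 269037 + (2 - 110*(-165)**2) = 269037 + (2 - 110*27225) = 269037 + (2 - 2994750) = 269037 - 2994748 = -2725711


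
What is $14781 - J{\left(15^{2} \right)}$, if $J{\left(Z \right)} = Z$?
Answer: $14556$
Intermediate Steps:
$14781 - J{\left(15^{2} \right)} = 14781 - 15^{2} = 14781 - 225 = 14556$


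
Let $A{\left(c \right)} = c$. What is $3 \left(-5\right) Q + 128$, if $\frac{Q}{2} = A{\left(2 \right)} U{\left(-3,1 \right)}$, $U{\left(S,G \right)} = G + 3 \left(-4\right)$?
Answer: $788$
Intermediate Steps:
$U{\left(S,G \right)} = -12 + G$ ($U{\left(S,G \right)} = G - 12 = -12 + G$)
$Q = -44$ ($Q = 2 \cdot 2 \left(-12 + 1\right) = 2 \cdot 2 \left(-11\right) = 2 \left(-22\right) = -44$)
$3 \left(-5\right) Q + 128 = 3 \left(-5\right) \left(-44\right) + 128 = \left(-15\right) \left(-44\right) + 128 = 660 + 128 = 788$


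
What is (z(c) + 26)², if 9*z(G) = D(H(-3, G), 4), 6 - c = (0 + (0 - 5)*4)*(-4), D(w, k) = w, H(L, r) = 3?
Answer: 6241/9 ≈ 693.44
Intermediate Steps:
c = -74 (c = 6 - (0 + (0 - 5)*4)*(-4) = 6 - (0 - 5*4)*(-4) = 6 - (0 - 20)*(-4) = 6 - (-20)*(-4) = 6 - 1*80 = 6 - 80 = -74)
z(G) = ⅓ (z(G) = (⅑)*3 = ⅓)
(z(c) + 26)² = (⅓ + 26)² = (79/3)² = 6241/9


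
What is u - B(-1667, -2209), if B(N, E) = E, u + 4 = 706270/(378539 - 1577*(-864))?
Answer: 3839759005/1741067 ≈ 2205.4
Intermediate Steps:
u = -6257998/1741067 (u = -4 + 706270/(378539 - 1577*(-864)) = -4 + 706270/(378539 + 1362528) = -4 + 706270/1741067 = -6257998/1741067 ≈ -3.5943)
u - B(-1667, -2209) = -6257998/1741067 - 1*(-2209) = -6257998/1741067 + 2209 = 3839759005/1741067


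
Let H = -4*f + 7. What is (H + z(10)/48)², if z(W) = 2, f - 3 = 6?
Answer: 483025/576 ≈ 838.58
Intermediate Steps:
f = 9 (f = 3 + 6 = 9)
H = -29 (H = -4*9 + 7 = -36 + 7 = -29)
(H + z(10)/48)² = (-29 + 2/48)² = (-29 + 2*(1/48))² = (-29 + 1/24)² = (-695/24)² = 483025/576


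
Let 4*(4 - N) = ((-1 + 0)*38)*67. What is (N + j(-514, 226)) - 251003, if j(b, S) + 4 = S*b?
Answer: -733061/2 ≈ -3.6653e+5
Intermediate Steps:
j(b, S) = -4 + S*b
N = 1281/2 (N = 4 - (-1 + 0)*38*67/4 = 4 - (-1*38)*67/4 = 4 - (-19)*67/2 = 4 - ¼*(-2546) = 4 + 1273/2 = 1281/2 ≈ 640.50)
(N + j(-514, 226)) - 251003 = (1281/2 + (-4 + 226*(-514))) - 251003 = (1281/2 + (-4 - 116164)) - 251003 = (1281/2 - 116168) - 251003 = -231055/2 - 251003 = -733061/2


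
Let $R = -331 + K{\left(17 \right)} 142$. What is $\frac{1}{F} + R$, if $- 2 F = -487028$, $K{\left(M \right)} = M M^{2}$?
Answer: $\frac{169805964911}{243514} \approx 6.9732 \cdot 10^{5}$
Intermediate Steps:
$K{\left(M \right)} = M^{3}$
$F = 243514$ ($F = \left(- \frac{1}{2}\right) \left(-487028\right) = 243514$)
$R = 697315$ ($R = -331 + 17^{3} \cdot 142 = -331 + 4913 \cdot 142 = -331 + 697646 = 697315$)
$\frac{1}{F} + R = \frac{1}{243514} + 697315 = \frac{169805964911}{243514}$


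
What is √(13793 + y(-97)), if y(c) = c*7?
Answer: √13114 ≈ 114.52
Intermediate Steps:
y(c) = 7*c
√(13793 + y(-97)) = √(13793 + 7*(-97)) = √(13793 - 679) = √13114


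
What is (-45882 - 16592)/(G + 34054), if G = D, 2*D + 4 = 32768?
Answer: -31237/25218 ≈ -1.2387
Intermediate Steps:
D = 16382 (D = -2 + (1/2)*32768 = -2 + 16384 = 16382)
G = 16382
(-45882 - 16592)/(G + 34054) = (-45882 - 16592)/(16382 + 34054) = -62474/50436 = -62474*1/50436 = -31237/25218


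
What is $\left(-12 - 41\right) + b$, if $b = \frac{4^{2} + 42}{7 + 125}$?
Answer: $- \frac{3469}{66} \approx -52.561$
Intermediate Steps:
$b = \frac{29}{66}$ ($b = \frac{16 + 42}{132} = 58 \cdot \frac{1}{132} = \frac{29}{66} \approx 0.43939$)
$\left(-12 - 41\right) + b = \left(-12 - 41\right) + \frac{29}{66} = -53 + \frac{29}{66} = - \frac{3469}{66}$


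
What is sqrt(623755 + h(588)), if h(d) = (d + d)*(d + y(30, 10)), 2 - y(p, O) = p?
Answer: sqrt(1282315) ≈ 1132.4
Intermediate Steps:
y(p, O) = 2 - p
h(d) = 2*d*(-28 + d) (h(d) = (d + d)*(d + (2 - 1*30)) = (2*d)*(d + (2 - 30)) = (2*d)*(d - 28) = (2*d)*(-28 + d) = 2*d*(-28 + d))
sqrt(623755 + h(588)) = sqrt(623755 + 2*588*(-28 + 588)) = sqrt(623755 + 2*588*560) = sqrt(623755 + 658560) = sqrt(1282315)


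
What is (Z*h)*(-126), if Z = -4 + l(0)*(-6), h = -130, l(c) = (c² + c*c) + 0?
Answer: -65520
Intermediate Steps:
l(c) = 2*c² (l(c) = (c² + c²) + 0 = 2*c² + 0 = 2*c²)
Z = -4 (Z = -4 + (2*0²)*(-6) = -4 + (2*0)*(-6) = -4 + 0*(-6) = -4 + 0 = -4)
(Z*h)*(-126) = -4*(-130)*(-126) = 520*(-126) = -65520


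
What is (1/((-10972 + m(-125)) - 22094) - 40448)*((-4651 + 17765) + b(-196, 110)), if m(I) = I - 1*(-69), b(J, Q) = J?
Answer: -8653242805563/16561 ≈ -5.2251e+8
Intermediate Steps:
m(I) = 69 + I (m(I) = I + 69 = 69 + I)
(1/((-10972 + m(-125)) - 22094) - 40448)*((-4651 + 17765) + b(-196, 110)) = (1/((-10972 + (69 - 125)) - 22094) - 40448)*((-4651 + 17765) - 196) = (1/((-10972 - 56) - 22094) - 40448)*(13114 - 196) = (1/(-11028 - 22094) - 40448)*12918 = (1/(-33122) - 40448)*12918 = (-1/33122 - 40448)*12918 = -1339718657/33122*12918 = -8653242805563/16561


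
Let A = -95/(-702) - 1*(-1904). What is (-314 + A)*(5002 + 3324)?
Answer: 4647052825/351 ≈ 1.3239e+7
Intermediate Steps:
A = 1336703/702 (A = -95*(-1/702) + 1904 = 95/702 + 1904 = 1336703/702 ≈ 1904.1)
(-314 + A)*(5002 + 3324) = (-314 + 1336703/702)*(5002 + 3324) = (1116275/702)*8326 = 4647052825/351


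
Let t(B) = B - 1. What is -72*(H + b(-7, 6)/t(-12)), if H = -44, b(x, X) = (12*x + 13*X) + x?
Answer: 3096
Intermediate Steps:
t(B) = -1 + B
b(x, X) = 13*X + 13*x
-72*(H + b(-7, 6)/t(-12)) = -72*(-44 + (13*6 + 13*(-7))/(-1 - 12)) = -72*(-44 + (78 - 91)/(-13)) = -72*(-44 - 13*(-1/13)) = -72*(-44 + 1) = -72*(-43) = 3096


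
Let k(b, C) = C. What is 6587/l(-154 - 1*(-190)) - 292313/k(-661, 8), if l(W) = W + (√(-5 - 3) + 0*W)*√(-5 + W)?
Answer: 7*(-41759*√62 + 747898*I)/(8*(√62 - 18*I)) ≈ -36386.0 - 67.184*I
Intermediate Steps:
l(W) = W + 2*I*√2*√(-5 + W) (l(W) = W + (√(-8) + 0)*√(-5 + W) = W + (2*I*√2 + 0)*√(-5 + W) = W + (2*I*√2)*√(-5 + W) = W + 2*I*√2*√(-5 + W))
6587/l(-154 - 1*(-190)) - 292313/k(-661, 8) = 6587/((-154 - 1*(-190)) + 2*I*√2*√(-5 + (-154 - 1*(-190)))) - 292313/8 = 6587/((-154 + 190) + 2*I*√2*√(-5 + (-154 + 190))) - 292313*⅛ = 6587/(36 + 2*I*√2*√(-5 + 36)) - 292313/8 = 6587/(36 + 2*I*√2*√31) - 292313/8 = 6587/(36 + 2*I*√62) - 292313/8 = -292313/8 + 6587/(36 + 2*I*√62)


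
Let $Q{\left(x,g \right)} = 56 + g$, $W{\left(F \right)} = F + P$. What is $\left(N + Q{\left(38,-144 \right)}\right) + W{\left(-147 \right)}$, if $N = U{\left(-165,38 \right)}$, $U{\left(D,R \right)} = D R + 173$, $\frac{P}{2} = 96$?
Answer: $-6140$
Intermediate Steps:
$P = 192$ ($P = 2 \cdot 96 = 192$)
$U{\left(D,R \right)} = 173 + D R$
$W{\left(F \right)} = 192 + F$ ($W{\left(F \right)} = F + 192 = 192 + F$)
$N = -6097$ ($N = 173 - 6270 = -6097$)
$\left(N + Q{\left(38,-144 \right)}\right) + W{\left(-147 \right)} = \left(-6097 + \left(56 - 144\right)\right) + \left(192 - 147\right) = \left(-6097 - 88\right) + 45 = -6185 + 45 = -6140$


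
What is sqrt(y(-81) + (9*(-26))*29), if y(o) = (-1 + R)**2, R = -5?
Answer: 15*I*sqrt(30) ≈ 82.158*I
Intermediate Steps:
y(o) = 36 (y(o) = (-1 - 5)**2 = (-6)**2 = 36)
sqrt(y(-81) + (9*(-26))*29) = sqrt(36 + (9*(-26))*29) = sqrt(36 - 234*29) = sqrt(36 - 6786) = sqrt(-6750) = 15*I*sqrt(30)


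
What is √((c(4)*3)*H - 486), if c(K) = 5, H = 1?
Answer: I*√471 ≈ 21.703*I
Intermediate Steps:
√((c(4)*3)*H - 486) = √((5*3)*1 - 486) = √(15*1 - 486) = √(15 - 486) = √(-471) = I*√471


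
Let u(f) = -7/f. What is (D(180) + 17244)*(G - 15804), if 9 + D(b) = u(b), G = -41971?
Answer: -35846995615/36 ≈ -9.9575e+8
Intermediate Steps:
D(b) = -9 - 7/b
(D(180) + 17244)*(G - 15804) = ((-9 - 7/180) + 17244)*(-41971 - 15804) = ((-9 - 7*1/180) + 17244)*(-57775) = ((-9 - 7/180) + 17244)*(-57775) = (-1627/180 + 17244)*(-57775) = (3102293/180)*(-57775) = -35846995615/36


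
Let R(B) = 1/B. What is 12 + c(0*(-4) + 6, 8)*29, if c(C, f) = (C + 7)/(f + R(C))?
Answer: 2850/49 ≈ 58.163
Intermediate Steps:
c(C, f) = (7 + C)/(f + 1/C) (c(C, f) = (C + 7)/(f + 1/C) = (7 + C)/(f + 1/C))
12 + c(0*(-4) + 6, 8)*29 = 12 + ((0*(-4) + 6)*(7 + (0*(-4) + 6))/(1 + (0*(-4) + 6)*8))*29 = 12 + ((0 + 6)*(7 + (0 + 6))/(1 + (0 + 6)*8))*29 = 12 + (6*(7 + 6)/(1 + 6*8))*29 = 12 + (6*13/(1 + 48))*29 = 12 + (6*13/49)*29 = 12 + (6*(1/49)*13)*29 = 12 + (78/49)*29 = 12 + 2262/49 = 2850/49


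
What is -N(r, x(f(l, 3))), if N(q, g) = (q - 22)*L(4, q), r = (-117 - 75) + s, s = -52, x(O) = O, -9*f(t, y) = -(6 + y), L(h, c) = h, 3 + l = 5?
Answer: 1064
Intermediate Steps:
l = 2 (l = -3 + 5 = 2)
f(t, y) = 2/3 + y/9 (f(t, y) = -(-1)*(6 + y)/9 = -(-6 - y)/9 = 2/3 + y/9)
r = -244 (r = (-117 - 75) - 52 = -192 - 52 = -244)
N(q, g) = -88 + 4*q (N(q, g) = (q - 22)*4 = (-22 + q)*4 = -88 + 4*q)
-N(r, x(f(l, 3))) = -(-88 + 4*(-244)) = -(-88 - 976) = -1*(-1064) = 1064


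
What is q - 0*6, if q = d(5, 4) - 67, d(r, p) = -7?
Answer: -74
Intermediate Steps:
q = -74 (q = -7 - 67 = -74)
q - 0*6 = -74 - 0*6 = -74 - 30*0 = -74 + 0 = -74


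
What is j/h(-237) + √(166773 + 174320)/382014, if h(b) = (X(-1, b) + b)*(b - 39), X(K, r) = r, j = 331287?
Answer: 110429/43608 + √341093/382014 ≈ 2.5338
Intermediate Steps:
h(b) = 2*b*(-39 + b) (h(b) = (b + b)*(b - 39) = (2*b)*(-39 + b) = 2*b*(-39 + b))
j/h(-237) + √(166773 + 174320)/382014 = 331287/((2*(-237)*(-39 - 237))) + √(166773 + 174320)/382014 = 331287/((2*(-237)*(-276))) + √341093*(1/382014) = 331287/130824 + √341093/382014 = 331287*(1/130824) + √341093/382014 = 110429/43608 + √341093/382014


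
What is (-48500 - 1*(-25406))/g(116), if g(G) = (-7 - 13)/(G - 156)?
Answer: -46188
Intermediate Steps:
g(G) = -20/(-156 + G)
(-48500 - 1*(-25406))/g(116) = (-48500 - 1*(-25406))/((-20/(-156 + 116))) = (-48500 + 25406)/((-20/(-40))) = -23094/((-20*(-1/40))) = -23094/½ = -23094*2 = -46188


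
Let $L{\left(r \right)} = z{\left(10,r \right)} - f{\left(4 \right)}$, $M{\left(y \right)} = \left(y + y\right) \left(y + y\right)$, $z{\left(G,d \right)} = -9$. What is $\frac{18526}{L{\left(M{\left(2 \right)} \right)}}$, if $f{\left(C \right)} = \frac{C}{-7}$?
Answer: $-2198$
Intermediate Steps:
$f{\left(C \right)} = - \frac{C}{7}$ ($f{\left(C \right)} = C \left(- \frac{1}{7}\right) = - \frac{C}{7}$)
$M{\left(y \right)} = 4 y^{2}$ ($M{\left(y \right)} = 2 y 2 y = 4 y^{2}$)
$L{\left(r \right)} = - \frac{59}{7}$ ($L{\left(r \right)} = -9 - \left(- \frac{1}{7}\right) 4 = -9 - - \frac{4}{7} = -9 + \frac{4}{7} = - \frac{59}{7}$)
$\frac{18526}{L{\left(M{\left(2 \right)} \right)}} = \frac{18526}{- \frac{59}{7}} = 18526 \left(- \frac{7}{59}\right) = -2198$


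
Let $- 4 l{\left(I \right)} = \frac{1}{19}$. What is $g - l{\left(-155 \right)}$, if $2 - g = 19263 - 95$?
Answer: $- \frac{1456615}{76} \approx -19166.0$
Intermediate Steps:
$l{\left(I \right)} = - \frac{1}{76}$ ($l{\left(I \right)} = - \frac{1}{4 \cdot 19} = \left(- \frac{1}{4}\right) \frac{1}{19} = - \frac{1}{76}$)
$g = -19166$ ($g = 2 - \left(19263 - 95\right) = 2 - 19168 = -19166$)
$g - l{\left(-155 \right)} = -19166 - - \frac{1}{76} = -19166 + \frac{1}{76} = - \frac{1456615}{76}$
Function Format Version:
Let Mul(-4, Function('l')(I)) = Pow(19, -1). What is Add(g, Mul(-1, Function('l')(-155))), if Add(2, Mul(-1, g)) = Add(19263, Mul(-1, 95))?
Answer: Rational(-1456615, 76) ≈ -19166.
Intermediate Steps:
Function('l')(I) = Rational(-1, 76) (Function('l')(I) = Mul(Rational(-1, 4), Pow(19, -1)) = Mul(Rational(-1, 4), Rational(1, 19)) = Rational(-1, 76))
g = -19166 (g = Add(2, Mul(-1, Add(19263, Mul(-1, 95)))) = Add(2, Mul(-1, Add(19263, -95))) = Add(2, Mul(-1, 19168)) = Add(2, -19168) = -19166)
Add(g, Mul(-1, Function('l')(-155))) = Add(-19166, Mul(-1, Rational(-1, 76))) = Add(-19166, Rational(1, 76)) = Rational(-1456615, 76)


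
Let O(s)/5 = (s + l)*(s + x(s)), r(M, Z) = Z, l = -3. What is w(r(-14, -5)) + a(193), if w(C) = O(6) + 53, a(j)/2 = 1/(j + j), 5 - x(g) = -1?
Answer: 44970/193 ≈ 233.01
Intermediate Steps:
x(g) = 6 (x(g) = 5 - 1*(-1) = 5 + 1 = 6)
O(s) = 5*(-3 + s)*(6 + s) (O(s) = 5*((s - 3)*(s + 6)) = 5*((-3 + s)*(6 + s)) = 5*(-3 + s)*(6 + s))
a(j) = 1/j (a(j) = 2/(j + j) = 2/((2*j)) = 2*(1/(2*j)) = 1/j)
w(C) = 233 (w(C) = (-90 + 5*6² + 15*6) + 53 = (-90 + 5*36 + 90) + 53 = (-90 + 180 + 90) + 53 = 180 + 53 = 233)
w(r(-14, -5)) + a(193) = 233 + 1/193 = 44970/193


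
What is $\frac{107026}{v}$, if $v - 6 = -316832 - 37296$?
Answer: $- \frac{53513}{177061} \approx -0.30223$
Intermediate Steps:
$v = -354122$ ($v = 6 - 354128 = -354122$)
$\frac{107026}{v} = \frac{107026}{-354122} = 107026 \left(- \frac{1}{354122}\right) = - \frac{53513}{177061}$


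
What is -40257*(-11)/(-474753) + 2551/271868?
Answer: -39726465311/43023382868 ≈ -0.92337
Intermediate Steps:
-40257*(-11)/(-474753) + 2551/271868 = 442827*(-1/474753) + 2551*(1/271868) = -147609/158251 + 2551/271868 = -39726465311/43023382868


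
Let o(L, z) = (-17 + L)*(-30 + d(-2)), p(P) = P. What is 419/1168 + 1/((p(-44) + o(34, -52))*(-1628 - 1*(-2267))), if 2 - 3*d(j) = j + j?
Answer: 17403019/48512880 ≈ 0.35873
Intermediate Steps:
d(j) = ⅔ - 2*j/3 (d(j) = ⅔ - (j + j)/3 = ⅔ - 2*j/3)
o(L, z) = 476 - 28*L (o(L, z) = (-17 + L)*(-30 + (⅔ - ⅔*(-2))) = (-17 + L)*(-30 + (⅔ + 4/3)) = (-17 + L)*(-30 + 2) = (-17 + L)*(-28) = 476 - 28*L)
419/1168 + 1/((p(-44) + o(34, -52))*(-1628 - 1*(-2267))) = 419/1168 + 1/((-44 + (476 - 28*34))*(-1628 - 1*(-2267))) = 419*(1/1168) + 1/((-44 + (476 - 952))*(-1628 + 2267)) = 419/1168 + 1/(-44 - 476*639) = 419/1168 + (1/639)/(-520) = 419/1168 - 1/520*1/639 = 419/1168 - 1/332280 = 17403019/48512880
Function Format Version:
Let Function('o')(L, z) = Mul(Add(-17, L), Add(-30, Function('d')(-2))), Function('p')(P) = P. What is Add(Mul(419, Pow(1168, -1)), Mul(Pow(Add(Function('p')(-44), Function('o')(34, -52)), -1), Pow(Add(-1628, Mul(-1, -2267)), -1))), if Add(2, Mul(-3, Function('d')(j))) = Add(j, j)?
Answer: Rational(17403019, 48512880) ≈ 0.35873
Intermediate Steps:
Function('d')(j) = Add(Rational(2, 3), Mul(Rational(-2, 3), j)) (Function('d')(j) = Add(Rational(2, 3), Mul(Rational(-1, 3), Add(j, j))) = Add(Rational(2, 3), Mul(Rational(-1, 3), Mul(2, j))) = Add(Rational(2, 3), Mul(Rational(-2, 3), j)))
Function('o')(L, z) = Add(476, Mul(-28, L)) (Function('o')(L, z) = Mul(Add(-17, L), Add(-30, Add(Rational(2, 3), Mul(Rational(-2, 3), -2)))) = Mul(Add(-17, L), Add(-30, Add(Rational(2, 3), Rational(4, 3)))) = Mul(Add(-17, L), Add(-30, 2)) = Mul(Add(-17, L), -28) = Add(476, Mul(-28, L)))
Add(Mul(419, Pow(1168, -1)), Mul(Pow(Add(Function('p')(-44), Function('o')(34, -52)), -1), Pow(Add(-1628, Mul(-1, -2267)), -1))) = Add(Mul(419, Pow(1168, -1)), Mul(Pow(Add(-44, Add(476, Mul(-28, 34))), -1), Pow(Add(-1628, Mul(-1, -2267)), -1))) = Add(Mul(419, Rational(1, 1168)), Mul(Pow(Add(-44, Add(476, -952)), -1), Pow(Add(-1628, 2267), -1))) = Add(Rational(419, 1168), Mul(Pow(Add(-44, -476), -1), Pow(639, -1))) = Add(Rational(419, 1168), Mul(Pow(-520, -1), Rational(1, 639))) = Add(Rational(419, 1168), Mul(Rational(-1, 520), Rational(1, 639))) = Add(Rational(419, 1168), Rational(-1, 332280)) = Rational(17403019, 48512880)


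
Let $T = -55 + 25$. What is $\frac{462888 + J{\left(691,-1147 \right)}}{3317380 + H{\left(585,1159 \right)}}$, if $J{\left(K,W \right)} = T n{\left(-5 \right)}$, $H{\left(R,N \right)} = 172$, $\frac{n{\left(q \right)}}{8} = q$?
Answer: $\frac{58011}{414694} \approx 0.13989$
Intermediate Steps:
$T = -30$
$n{\left(q \right)} = 8 q$
$J{\left(K,W \right)} = 1200$ ($J{\left(K,W \right)} = - 30 \cdot 8 \left(-5\right) = \left(-30\right) \left(-40\right) = 1200$)
$\frac{462888 + J{\left(691,-1147 \right)}}{3317380 + H{\left(585,1159 \right)}} = \frac{462888 + 1200}{3317380 + 172} = \frac{464088}{3317552} = 464088 \cdot \frac{1}{3317552} = \frac{58011}{414694}$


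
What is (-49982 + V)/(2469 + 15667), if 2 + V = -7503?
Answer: -57487/18136 ≈ -3.1698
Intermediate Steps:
V = -7505 (V = -2 - 7503 = -7505)
(-49982 + V)/(2469 + 15667) = (-49982 - 7505)/(2469 + 15667) = -57487/18136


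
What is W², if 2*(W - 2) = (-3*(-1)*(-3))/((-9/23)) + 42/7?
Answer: 1089/4 ≈ 272.25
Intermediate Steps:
W = 33/2 (W = 2 + ((-3*(-1)*(-3))/((-9/23)) + 42/7)/2 = 2 + ((3*(-3))/((-9*1/23)) + 42*(⅐))/2 = 2 + (-9/(-9/23) + 6)/2 = 2 + (-9*(-23/9) + 6)/2 = 2 + (23 + 6)/2 = 2 + (½)*29 = 2 + 29/2 = 33/2 ≈ 16.500)
W² = (33/2)² = 1089/4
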